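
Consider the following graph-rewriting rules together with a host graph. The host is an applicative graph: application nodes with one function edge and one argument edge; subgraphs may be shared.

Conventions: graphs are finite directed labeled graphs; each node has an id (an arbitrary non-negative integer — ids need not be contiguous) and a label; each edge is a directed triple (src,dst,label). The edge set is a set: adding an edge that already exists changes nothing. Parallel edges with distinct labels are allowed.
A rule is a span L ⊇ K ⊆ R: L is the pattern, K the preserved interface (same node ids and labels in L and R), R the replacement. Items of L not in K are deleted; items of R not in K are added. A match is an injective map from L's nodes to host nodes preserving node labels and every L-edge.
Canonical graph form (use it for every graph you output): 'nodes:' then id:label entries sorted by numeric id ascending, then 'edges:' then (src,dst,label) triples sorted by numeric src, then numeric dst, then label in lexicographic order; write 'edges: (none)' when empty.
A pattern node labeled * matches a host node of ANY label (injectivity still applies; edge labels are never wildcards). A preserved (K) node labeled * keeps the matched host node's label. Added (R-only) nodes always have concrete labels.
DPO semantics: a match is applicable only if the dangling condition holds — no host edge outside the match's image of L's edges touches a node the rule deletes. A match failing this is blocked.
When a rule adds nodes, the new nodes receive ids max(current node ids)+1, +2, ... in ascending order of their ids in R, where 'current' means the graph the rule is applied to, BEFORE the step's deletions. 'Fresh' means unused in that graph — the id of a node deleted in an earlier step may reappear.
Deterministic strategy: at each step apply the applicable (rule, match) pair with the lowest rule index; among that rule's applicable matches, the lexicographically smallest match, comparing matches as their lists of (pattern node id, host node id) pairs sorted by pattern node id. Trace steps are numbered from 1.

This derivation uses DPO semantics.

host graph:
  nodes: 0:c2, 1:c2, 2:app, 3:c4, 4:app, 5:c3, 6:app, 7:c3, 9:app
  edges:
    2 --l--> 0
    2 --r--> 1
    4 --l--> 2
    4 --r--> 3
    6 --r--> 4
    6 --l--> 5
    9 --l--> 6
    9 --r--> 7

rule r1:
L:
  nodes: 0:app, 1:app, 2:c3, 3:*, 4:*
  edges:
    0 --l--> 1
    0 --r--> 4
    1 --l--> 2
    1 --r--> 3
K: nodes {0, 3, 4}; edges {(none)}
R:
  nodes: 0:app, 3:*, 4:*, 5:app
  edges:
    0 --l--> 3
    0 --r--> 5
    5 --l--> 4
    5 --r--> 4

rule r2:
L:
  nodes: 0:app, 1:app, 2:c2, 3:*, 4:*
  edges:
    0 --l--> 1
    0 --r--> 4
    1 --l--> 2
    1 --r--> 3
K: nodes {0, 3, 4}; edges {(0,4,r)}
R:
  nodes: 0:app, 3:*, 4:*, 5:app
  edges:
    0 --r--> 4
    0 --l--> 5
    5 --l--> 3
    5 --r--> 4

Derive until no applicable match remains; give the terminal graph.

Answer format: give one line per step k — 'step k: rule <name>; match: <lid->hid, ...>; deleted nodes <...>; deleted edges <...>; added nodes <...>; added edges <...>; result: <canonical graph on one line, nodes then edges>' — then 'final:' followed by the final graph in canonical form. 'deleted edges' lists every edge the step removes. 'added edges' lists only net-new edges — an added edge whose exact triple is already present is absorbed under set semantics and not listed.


step 1: rule r1; match: 0->9, 1->6, 2->5, 3->4, 4->7; deleted nodes 5, 6; deleted edges (6,4,r); (6,5,l); (9,6,l); (9,7,r); added nodes 10; added edges (9,4,l); (9,10,r); (10,7,l); (10,7,r); result: nodes: 0:c2, 1:c2, 2:app, 3:c4, 4:app, 7:c3, 9:app, 10:app edges: (2,0,l); (2,1,r); (4,2,l); (4,3,r); (9,4,l); (9,10,r); (10,7,l); (10,7,r)
step 2: rule r2; match: 0->4, 1->2, 2->0, 3->1, 4->3; deleted nodes 0, 2; deleted edges (2,0,l); (2,1,r); (4,2,l); added nodes 11; added edges (4,11,l); (11,1,l); (11,3,r); result: nodes: 1:c2, 3:c4, 4:app, 7:c3, 9:app, 10:app, 11:app edges: (4,3,r); (4,11,l); (9,4,l); (9,10,r); (10,7,l); (10,7,r); (11,1,l); (11,3,r)
final:
nodes: 1:c2, 3:c4, 4:app, 7:c3, 9:app, 10:app, 11:app
edges: (4,3,r); (4,11,l); (9,4,l); (9,10,r); (10,7,l); (10,7,r); (11,1,l); (11,3,r)


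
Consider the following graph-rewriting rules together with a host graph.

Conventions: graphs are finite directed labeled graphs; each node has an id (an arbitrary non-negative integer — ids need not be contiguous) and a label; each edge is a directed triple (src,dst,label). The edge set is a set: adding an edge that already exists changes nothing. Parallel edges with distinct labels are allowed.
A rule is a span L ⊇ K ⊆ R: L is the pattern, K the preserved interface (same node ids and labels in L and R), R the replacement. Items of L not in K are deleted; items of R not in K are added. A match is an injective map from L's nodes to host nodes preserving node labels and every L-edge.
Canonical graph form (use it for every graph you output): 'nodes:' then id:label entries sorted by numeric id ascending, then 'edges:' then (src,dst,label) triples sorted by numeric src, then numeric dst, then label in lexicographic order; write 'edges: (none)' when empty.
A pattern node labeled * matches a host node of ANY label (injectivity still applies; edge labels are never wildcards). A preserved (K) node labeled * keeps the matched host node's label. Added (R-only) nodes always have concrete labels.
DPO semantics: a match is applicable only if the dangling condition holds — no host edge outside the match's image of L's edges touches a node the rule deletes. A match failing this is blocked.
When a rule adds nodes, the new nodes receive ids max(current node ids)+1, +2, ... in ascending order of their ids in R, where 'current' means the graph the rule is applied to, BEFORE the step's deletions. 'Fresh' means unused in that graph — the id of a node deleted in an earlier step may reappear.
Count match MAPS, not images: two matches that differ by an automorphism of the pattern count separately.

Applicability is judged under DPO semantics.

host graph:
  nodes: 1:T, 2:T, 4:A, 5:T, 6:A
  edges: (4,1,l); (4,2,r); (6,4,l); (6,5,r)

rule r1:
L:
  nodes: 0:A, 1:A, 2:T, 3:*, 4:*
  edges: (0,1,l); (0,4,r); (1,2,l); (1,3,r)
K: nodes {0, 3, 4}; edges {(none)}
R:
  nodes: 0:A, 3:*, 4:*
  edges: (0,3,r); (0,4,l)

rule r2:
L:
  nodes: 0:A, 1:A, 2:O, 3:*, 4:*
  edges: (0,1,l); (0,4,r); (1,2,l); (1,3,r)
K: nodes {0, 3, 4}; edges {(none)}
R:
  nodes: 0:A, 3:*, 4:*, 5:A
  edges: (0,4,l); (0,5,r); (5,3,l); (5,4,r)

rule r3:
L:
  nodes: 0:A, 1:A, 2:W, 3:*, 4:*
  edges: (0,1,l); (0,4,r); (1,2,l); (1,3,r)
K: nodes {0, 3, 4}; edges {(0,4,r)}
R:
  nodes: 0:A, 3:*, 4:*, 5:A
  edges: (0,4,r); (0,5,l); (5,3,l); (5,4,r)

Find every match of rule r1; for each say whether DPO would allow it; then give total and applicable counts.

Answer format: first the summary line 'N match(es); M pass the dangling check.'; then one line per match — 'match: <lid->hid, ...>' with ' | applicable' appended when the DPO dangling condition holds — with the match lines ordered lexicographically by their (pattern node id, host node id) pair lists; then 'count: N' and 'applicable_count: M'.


1 match(es); 1 pass the dangling check.
match: 0->6, 1->4, 2->1, 3->2, 4->5 | applicable
count: 1
applicable_count: 1


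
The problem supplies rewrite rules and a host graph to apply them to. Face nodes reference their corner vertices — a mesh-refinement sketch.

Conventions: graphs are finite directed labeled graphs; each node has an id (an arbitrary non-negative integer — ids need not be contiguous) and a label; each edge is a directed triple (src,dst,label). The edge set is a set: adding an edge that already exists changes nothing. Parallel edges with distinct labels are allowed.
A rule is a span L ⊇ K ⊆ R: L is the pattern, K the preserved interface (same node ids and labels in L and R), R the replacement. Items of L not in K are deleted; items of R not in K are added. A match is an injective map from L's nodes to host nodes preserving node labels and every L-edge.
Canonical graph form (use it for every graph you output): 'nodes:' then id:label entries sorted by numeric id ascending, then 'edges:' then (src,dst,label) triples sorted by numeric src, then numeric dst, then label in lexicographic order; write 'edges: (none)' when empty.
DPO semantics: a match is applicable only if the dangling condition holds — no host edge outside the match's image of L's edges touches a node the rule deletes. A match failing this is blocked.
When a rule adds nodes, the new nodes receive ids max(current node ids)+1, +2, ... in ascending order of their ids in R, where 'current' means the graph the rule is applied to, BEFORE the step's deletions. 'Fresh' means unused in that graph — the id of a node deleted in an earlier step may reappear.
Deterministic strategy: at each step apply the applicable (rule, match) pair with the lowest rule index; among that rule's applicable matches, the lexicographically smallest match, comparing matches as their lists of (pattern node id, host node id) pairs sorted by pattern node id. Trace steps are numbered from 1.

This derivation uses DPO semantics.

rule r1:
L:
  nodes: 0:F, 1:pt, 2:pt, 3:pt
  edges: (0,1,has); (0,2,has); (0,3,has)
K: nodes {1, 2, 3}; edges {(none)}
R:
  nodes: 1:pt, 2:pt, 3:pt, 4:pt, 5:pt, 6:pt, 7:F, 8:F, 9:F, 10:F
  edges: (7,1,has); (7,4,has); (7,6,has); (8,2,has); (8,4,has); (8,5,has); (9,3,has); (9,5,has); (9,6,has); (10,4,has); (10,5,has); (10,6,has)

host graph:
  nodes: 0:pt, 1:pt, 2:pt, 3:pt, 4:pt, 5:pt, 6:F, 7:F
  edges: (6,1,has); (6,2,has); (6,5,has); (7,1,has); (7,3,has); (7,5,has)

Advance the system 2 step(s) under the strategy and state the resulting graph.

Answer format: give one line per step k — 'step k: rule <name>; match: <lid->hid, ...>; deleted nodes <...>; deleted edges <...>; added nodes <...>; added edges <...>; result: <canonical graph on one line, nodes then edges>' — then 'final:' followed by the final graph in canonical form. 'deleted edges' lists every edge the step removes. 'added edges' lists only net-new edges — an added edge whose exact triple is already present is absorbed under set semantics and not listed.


step 1: rule r1; match: 0->6, 1->1, 2->2, 3->5; deleted nodes 6; deleted edges (6,1,has); (6,2,has); (6,5,has); added nodes 8, 9, 10, 11, 12, 13, 14; added edges (11,1,has); (11,8,has); (11,10,has); (12,2,has); (12,8,has); (12,9,has); (13,5,has); (13,9,has); (13,10,has); (14,8,has); (14,9,has); (14,10,has); result: nodes: 0:pt, 1:pt, 2:pt, 3:pt, 4:pt, 5:pt, 7:F, 8:pt, 9:pt, 10:pt, 11:F, 12:F, 13:F, 14:F edges: (7,1,has); (7,3,has); (7,5,has); (11,1,has); (11,8,has); (11,10,has); (12,2,has); (12,8,has); (12,9,has); (13,5,has); (13,9,has); (13,10,has); (14,8,has); (14,9,has); (14,10,has)
step 2: rule r1; match: 0->7, 1->1, 2->3, 3->5; deleted nodes 7; deleted edges (7,1,has); (7,3,has); (7,5,has); added nodes 15, 16, 17, 18, 19, 20, 21; added edges (18,1,has); (18,15,has); (18,17,has); (19,3,has); (19,15,has); (19,16,has); (20,5,has); (20,16,has); (20,17,has); (21,15,has); (21,16,has); (21,17,has); result: nodes: 0:pt, 1:pt, 2:pt, 3:pt, 4:pt, 5:pt, 8:pt, 9:pt, 10:pt, 11:F, 12:F, 13:F, 14:F, 15:pt, 16:pt, 17:pt, 18:F, 19:F, 20:F, 21:F edges: (11,1,has); (11,8,has); (11,10,has); (12,2,has); (12,8,has); (12,9,has); (13,5,has); (13,9,has); (13,10,has); (14,8,has); (14,9,has); (14,10,has); (18,1,has); (18,15,has); (18,17,has); (19,3,has); (19,15,has); (19,16,has); (20,5,has); (20,16,has); (20,17,has); (21,15,has); (21,16,has); (21,17,has)
final:
nodes: 0:pt, 1:pt, 2:pt, 3:pt, 4:pt, 5:pt, 8:pt, 9:pt, 10:pt, 11:F, 12:F, 13:F, 14:F, 15:pt, 16:pt, 17:pt, 18:F, 19:F, 20:F, 21:F
edges: (11,1,has); (11,8,has); (11,10,has); (12,2,has); (12,8,has); (12,9,has); (13,5,has); (13,9,has); (13,10,has); (14,8,has); (14,9,has); (14,10,has); (18,1,has); (18,15,has); (18,17,has); (19,3,has); (19,15,has); (19,16,has); (20,5,has); (20,16,has); (20,17,has); (21,15,has); (21,16,has); (21,17,has)


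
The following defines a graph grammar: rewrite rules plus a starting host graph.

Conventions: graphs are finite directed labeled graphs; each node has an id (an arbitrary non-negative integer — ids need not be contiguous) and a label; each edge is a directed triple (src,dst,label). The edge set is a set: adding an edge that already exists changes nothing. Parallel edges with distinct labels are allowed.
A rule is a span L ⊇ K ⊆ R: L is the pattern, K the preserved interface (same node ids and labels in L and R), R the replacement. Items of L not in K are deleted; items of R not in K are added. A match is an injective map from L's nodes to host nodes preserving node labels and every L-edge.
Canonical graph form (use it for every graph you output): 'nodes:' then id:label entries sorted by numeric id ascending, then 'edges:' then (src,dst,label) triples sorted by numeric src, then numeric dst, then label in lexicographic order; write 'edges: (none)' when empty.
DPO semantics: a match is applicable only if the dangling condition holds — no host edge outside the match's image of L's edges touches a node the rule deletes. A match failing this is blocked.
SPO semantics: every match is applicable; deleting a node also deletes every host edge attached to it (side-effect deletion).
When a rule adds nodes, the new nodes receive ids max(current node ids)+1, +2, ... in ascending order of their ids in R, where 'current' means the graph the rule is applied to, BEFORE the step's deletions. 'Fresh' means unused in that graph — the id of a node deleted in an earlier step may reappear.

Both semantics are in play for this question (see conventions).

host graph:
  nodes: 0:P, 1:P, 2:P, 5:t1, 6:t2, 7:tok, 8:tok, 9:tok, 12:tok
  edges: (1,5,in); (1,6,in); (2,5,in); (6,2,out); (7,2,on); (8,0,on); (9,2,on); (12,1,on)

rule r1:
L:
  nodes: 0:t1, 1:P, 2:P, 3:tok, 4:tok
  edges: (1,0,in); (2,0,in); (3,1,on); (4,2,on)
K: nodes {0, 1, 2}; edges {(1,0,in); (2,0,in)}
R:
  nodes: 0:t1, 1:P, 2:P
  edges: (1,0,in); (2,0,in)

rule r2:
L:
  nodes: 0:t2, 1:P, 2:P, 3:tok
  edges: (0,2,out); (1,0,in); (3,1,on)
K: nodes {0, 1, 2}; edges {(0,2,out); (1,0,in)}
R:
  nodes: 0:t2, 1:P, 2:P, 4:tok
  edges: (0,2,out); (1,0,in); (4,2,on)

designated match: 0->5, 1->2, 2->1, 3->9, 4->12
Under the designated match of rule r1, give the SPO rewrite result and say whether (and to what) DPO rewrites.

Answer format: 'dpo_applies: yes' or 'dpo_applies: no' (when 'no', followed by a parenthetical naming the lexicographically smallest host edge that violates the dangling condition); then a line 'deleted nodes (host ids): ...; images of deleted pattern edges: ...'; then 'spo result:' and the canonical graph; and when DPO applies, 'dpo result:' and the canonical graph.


dpo_applies: yes
deleted nodes (host ids): 9, 12; images of deleted pattern edges: (9,2,on); (12,1,on)
spo result:
nodes: 0:P, 1:P, 2:P, 5:t1, 6:t2, 7:tok, 8:tok
edges: (1,5,in); (1,6,in); (2,5,in); (6,2,out); (7,2,on); (8,0,on)
dpo result:
nodes: 0:P, 1:P, 2:P, 5:t1, 6:t2, 7:tok, 8:tok
edges: (1,5,in); (1,6,in); (2,5,in); (6,2,out); (7,2,on); (8,0,on)


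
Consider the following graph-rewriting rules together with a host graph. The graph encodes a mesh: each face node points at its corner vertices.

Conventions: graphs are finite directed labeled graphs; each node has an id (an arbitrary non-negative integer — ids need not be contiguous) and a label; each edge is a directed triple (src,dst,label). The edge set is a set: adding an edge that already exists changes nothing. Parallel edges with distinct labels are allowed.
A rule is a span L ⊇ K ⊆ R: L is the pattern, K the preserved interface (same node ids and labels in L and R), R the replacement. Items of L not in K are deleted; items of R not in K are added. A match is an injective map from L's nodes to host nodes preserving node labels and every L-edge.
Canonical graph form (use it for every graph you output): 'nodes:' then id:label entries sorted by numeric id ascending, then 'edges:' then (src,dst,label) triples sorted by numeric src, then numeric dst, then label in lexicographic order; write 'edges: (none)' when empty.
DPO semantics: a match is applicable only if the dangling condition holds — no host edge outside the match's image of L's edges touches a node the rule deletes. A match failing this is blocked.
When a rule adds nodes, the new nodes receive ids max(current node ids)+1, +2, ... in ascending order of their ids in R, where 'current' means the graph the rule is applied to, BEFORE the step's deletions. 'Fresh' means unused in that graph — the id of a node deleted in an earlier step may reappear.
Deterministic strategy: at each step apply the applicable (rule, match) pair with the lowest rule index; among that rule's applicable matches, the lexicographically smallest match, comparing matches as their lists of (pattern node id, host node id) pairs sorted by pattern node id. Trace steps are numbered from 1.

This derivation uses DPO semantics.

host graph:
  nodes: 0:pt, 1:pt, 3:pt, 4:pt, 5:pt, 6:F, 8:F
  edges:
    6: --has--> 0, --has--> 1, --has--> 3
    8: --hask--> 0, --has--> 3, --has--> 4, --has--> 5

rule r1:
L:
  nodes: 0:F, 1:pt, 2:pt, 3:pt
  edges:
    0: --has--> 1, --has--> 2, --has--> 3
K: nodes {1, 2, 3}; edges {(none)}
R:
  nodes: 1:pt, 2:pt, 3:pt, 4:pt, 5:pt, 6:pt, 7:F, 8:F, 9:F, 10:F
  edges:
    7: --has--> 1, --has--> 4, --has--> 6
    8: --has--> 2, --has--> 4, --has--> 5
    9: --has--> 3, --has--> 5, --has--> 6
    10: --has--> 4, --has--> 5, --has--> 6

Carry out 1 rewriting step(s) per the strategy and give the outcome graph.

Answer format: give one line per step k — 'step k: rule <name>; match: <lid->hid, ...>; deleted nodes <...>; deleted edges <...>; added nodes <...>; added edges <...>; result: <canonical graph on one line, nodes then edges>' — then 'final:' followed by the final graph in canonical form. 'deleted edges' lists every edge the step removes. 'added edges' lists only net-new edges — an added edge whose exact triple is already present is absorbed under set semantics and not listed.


step 1: rule r1; match: 0->6, 1->0, 2->1, 3->3; deleted nodes 6; deleted edges (6,0,has); (6,1,has); (6,3,has); added nodes 9, 10, 11, 12, 13, 14, 15; added edges (12,0,has); (12,9,has); (12,11,has); (13,1,has); (13,9,has); (13,10,has); (14,3,has); (14,10,has); (14,11,has); (15,9,has); (15,10,has); (15,11,has); result: nodes: 0:pt, 1:pt, 3:pt, 4:pt, 5:pt, 8:F, 9:pt, 10:pt, 11:pt, 12:F, 13:F, 14:F, 15:F edges: (8,0,hask); (8,3,has); (8,4,has); (8,5,has); (12,0,has); (12,9,has); (12,11,has); (13,1,has); (13,9,has); (13,10,has); (14,3,has); (14,10,has); (14,11,has); (15,9,has); (15,10,has); (15,11,has)
final:
nodes: 0:pt, 1:pt, 3:pt, 4:pt, 5:pt, 8:F, 9:pt, 10:pt, 11:pt, 12:F, 13:F, 14:F, 15:F
edges: (8,0,hask); (8,3,has); (8,4,has); (8,5,has); (12,0,has); (12,9,has); (12,11,has); (13,1,has); (13,9,has); (13,10,has); (14,3,has); (14,10,has); (14,11,has); (15,9,has); (15,10,has); (15,11,has)


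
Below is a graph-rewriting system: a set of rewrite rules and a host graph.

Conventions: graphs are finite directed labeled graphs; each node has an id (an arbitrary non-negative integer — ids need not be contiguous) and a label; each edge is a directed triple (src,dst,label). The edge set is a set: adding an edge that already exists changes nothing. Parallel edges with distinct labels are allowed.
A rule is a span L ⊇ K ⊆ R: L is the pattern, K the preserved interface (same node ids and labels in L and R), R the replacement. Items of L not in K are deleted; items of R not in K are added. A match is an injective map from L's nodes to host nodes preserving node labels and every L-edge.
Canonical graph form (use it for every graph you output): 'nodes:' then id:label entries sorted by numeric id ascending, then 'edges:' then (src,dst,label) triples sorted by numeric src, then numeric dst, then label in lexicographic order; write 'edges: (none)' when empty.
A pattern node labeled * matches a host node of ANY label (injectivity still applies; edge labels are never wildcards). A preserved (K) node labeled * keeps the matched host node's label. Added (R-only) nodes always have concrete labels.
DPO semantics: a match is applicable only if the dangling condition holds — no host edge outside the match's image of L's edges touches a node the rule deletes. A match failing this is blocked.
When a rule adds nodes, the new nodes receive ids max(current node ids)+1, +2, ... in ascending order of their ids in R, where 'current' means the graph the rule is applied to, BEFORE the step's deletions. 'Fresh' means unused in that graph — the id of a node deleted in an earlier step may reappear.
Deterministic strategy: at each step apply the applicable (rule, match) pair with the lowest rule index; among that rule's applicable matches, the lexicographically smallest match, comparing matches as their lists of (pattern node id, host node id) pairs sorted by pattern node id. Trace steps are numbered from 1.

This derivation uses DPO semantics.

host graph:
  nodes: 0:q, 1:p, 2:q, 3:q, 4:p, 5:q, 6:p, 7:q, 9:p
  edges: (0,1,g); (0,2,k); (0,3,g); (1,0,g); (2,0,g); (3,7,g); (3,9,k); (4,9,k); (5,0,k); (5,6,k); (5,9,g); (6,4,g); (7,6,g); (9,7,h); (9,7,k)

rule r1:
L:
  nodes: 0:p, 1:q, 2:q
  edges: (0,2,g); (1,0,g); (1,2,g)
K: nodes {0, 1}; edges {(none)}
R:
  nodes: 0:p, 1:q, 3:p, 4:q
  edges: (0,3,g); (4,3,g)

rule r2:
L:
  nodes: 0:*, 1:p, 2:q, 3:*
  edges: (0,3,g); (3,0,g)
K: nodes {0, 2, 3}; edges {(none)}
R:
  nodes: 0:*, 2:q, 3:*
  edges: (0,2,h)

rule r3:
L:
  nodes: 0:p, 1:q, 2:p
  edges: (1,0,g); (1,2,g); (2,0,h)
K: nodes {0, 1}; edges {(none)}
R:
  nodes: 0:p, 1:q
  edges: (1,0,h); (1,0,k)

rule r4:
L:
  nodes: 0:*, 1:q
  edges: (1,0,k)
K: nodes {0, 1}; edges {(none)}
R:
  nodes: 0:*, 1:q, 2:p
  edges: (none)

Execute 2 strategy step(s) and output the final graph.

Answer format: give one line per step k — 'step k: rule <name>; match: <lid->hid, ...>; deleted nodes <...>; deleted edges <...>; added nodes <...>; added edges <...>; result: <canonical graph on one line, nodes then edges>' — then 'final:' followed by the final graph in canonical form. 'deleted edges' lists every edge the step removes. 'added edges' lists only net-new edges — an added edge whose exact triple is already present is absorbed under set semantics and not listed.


step 1: rule r4; match: 0->0, 1->5; deleted nodes (none); deleted edges (5,0,k); added nodes 10; added edges (none); result: nodes: 0:q, 1:p, 2:q, 3:q, 4:p, 5:q, 6:p, 7:q, 9:p, 10:p edges: (0,1,g); (0,2,k); (0,3,g); (1,0,g); (2,0,g); (3,7,g); (3,9,k); (4,9,k); (5,6,k); (5,9,g); (6,4,g); (7,6,g); (9,7,h); (9,7,k)
step 2: rule r2; match: 0->0, 1->10, 2->2, 3->1; deleted nodes 10; deleted edges (0,1,g); (1,0,g); added nodes (none); added edges (0,2,h); result: nodes: 0:q, 1:p, 2:q, 3:q, 4:p, 5:q, 6:p, 7:q, 9:p edges: (0,2,h); (0,2,k); (0,3,g); (2,0,g); (3,7,g); (3,9,k); (4,9,k); (5,6,k); (5,9,g); (6,4,g); (7,6,g); (9,7,h); (9,7,k)
final:
nodes: 0:q, 1:p, 2:q, 3:q, 4:p, 5:q, 6:p, 7:q, 9:p
edges: (0,2,h); (0,2,k); (0,3,g); (2,0,g); (3,7,g); (3,9,k); (4,9,k); (5,6,k); (5,9,g); (6,4,g); (7,6,g); (9,7,h); (9,7,k)


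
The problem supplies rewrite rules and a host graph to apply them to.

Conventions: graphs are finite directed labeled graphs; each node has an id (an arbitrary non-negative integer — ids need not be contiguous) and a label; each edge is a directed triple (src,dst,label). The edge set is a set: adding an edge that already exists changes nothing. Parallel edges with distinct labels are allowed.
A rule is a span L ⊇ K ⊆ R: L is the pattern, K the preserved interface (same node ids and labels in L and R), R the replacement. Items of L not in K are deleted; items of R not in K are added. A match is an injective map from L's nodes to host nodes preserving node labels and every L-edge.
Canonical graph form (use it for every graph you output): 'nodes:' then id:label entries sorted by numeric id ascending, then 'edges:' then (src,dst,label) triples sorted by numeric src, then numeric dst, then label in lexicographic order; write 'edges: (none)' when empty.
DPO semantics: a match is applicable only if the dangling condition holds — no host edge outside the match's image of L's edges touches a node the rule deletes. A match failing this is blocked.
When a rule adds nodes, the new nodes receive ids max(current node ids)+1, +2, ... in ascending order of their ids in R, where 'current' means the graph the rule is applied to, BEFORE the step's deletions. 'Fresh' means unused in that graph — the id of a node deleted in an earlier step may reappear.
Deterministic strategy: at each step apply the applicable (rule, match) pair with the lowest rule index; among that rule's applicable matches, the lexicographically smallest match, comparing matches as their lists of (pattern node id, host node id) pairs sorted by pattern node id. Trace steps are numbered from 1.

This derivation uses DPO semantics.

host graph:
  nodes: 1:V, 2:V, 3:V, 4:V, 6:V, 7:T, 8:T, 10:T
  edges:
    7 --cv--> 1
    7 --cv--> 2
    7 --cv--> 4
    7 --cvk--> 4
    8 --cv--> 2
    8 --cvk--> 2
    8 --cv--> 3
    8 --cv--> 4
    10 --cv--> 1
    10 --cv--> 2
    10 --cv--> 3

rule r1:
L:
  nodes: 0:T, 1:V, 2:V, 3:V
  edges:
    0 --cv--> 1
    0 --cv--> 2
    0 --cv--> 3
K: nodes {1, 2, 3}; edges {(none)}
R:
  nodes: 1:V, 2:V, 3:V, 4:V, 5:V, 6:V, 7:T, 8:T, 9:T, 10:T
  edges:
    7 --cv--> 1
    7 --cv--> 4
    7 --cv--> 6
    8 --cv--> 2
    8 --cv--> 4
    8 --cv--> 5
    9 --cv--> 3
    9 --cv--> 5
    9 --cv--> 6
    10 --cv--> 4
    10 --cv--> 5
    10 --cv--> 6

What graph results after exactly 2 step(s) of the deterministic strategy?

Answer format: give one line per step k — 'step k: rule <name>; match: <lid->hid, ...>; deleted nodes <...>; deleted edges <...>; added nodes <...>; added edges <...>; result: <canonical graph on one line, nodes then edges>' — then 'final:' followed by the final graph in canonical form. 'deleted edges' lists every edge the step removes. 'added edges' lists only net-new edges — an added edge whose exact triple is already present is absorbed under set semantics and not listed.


step 1: rule r1; match: 0->10, 1->1, 2->2, 3->3; deleted nodes 10; deleted edges (10,1,cv); (10,2,cv); (10,3,cv); added nodes 11, 12, 13, 14, 15, 16, 17; added edges (14,1,cv); (14,11,cv); (14,13,cv); (15,2,cv); (15,11,cv); (15,12,cv); (16,3,cv); (16,12,cv); (16,13,cv); (17,11,cv); (17,12,cv); (17,13,cv); result: nodes: 1:V, 2:V, 3:V, 4:V, 6:V, 7:T, 8:T, 11:V, 12:V, 13:V, 14:T, 15:T, 16:T, 17:T edges: (7,1,cv); (7,2,cv); (7,4,cv); (7,4,cvk); (8,2,cv); (8,2,cvk); (8,3,cv); (8,4,cv); (14,1,cv); (14,11,cv); (14,13,cv); (15,2,cv); (15,11,cv); (15,12,cv); (16,3,cv); (16,12,cv); (16,13,cv); (17,11,cv); (17,12,cv); (17,13,cv)
step 2: rule r1; match: 0->14, 1->1, 2->11, 3->13; deleted nodes 14; deleted edges (14,1,cv); (14,11,cv); (14,13,cv); added nodes 18, 19, 20, 21, 22, 23, 24; added edges (21,1,cv); (21,18,cv); (21,20,cv); (22,11,cv); (22,18,cv); (22,19,cv); (23,13,cv); (23,19,cv); (23,20,cv); (24,18,cv); (24,19,cv); (24,20,cv); result: nodes: 1:V, 2:V, 3:V, 4:V, 6:V, 7:T, 8:T, 11:V, 12:V, 13:V, 15:T, 16:T, 17:T, 18:V, 19:V, 20:V, 21:T, 22:T, 23:T, 24:T edges: (7,1,cv); (7,2,cv); (7,4,cv); (7,4,cvk); (8,2,cv); (8,2,cvk); (8,3,cv); (8,4,cv); (15,2,cv); (15,11,cv); (15,12,cv); (16,3,cv); (16,12,cv); (16,13,cv); (17,11,cv); (17,12,cv); (17,13,cv); (21,1,cv); (21,18,cv); (21,20,cv); (22,11,cv); (22,18,cv); (22,19,cv); (23,13,cv); (23,19,cv); (23,20,cv); (24,18,cv); (24,19,cv); (24,20,cv)
final:
nodes: 1:V, 2:V, 3:V, 4:V, 6:V, 7:T, 8:T, 11:V, 12:V, 13:V, 15:T, 16:T, 17:T, 18:V, 19:V, 20:V, 21:T, 22:T, 23:T, 24:T
edges: (7,1,cv); (7,2,cv); (7,4,cv); (7,4,cvk); (8,2,cv); (8,2,cvk); (8,3,cv); (8,4,cv); (15,2,cv); (15,11,cv); (15,12,cv); (16,3,cv); (16,12,cv); (16,13,cv); (17,11,cv); (17,12,cv); (17,13,cv); (21,1,cv); (21,18,cv); (21,20,cv); (22,11,cv); (22,18,cv); (22,19,cv); (23,13,cv); (23,19,cv); (23,20,cv); (24,18,cv); (24,19,cv); (24,20,cv)


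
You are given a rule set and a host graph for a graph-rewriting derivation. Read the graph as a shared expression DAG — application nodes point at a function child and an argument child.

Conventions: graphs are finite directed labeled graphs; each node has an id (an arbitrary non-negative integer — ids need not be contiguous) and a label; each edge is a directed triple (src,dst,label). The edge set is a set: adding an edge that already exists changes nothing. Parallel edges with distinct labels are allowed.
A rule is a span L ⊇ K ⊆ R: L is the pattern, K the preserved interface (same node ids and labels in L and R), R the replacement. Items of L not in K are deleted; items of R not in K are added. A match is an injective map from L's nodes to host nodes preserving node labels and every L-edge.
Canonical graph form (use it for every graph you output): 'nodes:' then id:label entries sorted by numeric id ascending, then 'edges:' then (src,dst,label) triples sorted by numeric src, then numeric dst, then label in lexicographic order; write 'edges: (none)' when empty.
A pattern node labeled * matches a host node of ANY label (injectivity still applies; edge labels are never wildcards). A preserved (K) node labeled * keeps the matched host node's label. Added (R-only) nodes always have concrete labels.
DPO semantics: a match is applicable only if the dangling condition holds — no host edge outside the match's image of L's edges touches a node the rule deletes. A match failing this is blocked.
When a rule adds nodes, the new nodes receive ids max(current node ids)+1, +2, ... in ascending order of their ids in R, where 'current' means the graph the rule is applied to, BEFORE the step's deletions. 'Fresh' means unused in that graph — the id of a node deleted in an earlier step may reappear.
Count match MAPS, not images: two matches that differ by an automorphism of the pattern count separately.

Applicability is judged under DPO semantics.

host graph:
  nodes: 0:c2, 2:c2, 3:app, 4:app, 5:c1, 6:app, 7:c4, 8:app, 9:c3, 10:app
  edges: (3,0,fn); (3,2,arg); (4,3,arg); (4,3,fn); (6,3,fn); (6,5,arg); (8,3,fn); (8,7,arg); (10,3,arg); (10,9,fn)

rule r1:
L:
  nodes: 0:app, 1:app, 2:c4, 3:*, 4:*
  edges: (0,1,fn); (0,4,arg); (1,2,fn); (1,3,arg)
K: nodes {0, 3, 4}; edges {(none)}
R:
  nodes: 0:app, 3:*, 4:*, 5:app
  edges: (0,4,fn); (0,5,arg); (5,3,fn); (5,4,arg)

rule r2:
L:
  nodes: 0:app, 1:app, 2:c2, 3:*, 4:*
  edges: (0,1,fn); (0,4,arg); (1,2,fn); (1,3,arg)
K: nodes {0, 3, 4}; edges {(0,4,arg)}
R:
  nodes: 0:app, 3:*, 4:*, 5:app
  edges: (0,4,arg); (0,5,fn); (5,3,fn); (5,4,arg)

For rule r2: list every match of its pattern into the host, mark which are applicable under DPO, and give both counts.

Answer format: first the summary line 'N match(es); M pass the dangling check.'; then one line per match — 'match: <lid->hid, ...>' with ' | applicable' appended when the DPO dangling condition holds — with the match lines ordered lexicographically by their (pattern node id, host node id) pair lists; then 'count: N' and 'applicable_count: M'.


2 match(es); 0 pass the dangling check.
match: 0->6, 1->3, 2->0, 3->2, 4->5
match: 0->8, 1->3, 2->0, 3->2, 4->7
count: 2
applicable_count: 0


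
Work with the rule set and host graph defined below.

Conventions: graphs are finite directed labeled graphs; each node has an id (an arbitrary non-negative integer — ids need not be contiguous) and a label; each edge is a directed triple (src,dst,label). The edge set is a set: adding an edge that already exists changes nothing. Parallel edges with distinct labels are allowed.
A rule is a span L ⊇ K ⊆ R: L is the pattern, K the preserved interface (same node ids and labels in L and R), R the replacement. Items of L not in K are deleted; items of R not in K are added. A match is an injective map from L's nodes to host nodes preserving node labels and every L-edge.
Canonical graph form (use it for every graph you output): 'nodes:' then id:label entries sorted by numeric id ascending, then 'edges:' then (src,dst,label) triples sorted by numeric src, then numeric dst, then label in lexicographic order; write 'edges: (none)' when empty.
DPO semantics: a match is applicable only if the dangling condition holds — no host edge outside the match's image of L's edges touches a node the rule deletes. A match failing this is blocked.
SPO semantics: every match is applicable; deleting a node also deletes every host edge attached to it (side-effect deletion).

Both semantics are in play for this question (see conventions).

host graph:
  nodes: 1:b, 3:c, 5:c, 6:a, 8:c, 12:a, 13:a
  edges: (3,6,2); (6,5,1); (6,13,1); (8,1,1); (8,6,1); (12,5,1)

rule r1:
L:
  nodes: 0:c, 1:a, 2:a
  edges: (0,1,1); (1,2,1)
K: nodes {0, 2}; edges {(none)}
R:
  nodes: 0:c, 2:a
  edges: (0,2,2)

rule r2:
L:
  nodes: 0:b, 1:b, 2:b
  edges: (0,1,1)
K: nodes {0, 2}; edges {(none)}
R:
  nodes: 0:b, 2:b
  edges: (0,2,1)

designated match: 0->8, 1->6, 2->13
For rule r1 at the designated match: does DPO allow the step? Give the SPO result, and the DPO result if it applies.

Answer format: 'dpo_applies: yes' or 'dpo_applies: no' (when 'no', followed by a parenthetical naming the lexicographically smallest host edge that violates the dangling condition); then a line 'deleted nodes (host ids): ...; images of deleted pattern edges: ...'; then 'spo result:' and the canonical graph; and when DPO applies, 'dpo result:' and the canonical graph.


dpo_applies: no
(the rule deletes node 6, which keeps host edge (3,6,2) outside the match image — the dangling condition fails, DPO blocks; SPO proceeds and side-deletes such edges)
deleted nodes (host ids): 6; images of deleted pattern edges: (6,13,1); (8,6,1)
spo result:
nodes: 1:b, 3:c, 5:c, 8:c, 12:a, 13:a
edges: (8,1,1); (8,13,2); (12,5,1)


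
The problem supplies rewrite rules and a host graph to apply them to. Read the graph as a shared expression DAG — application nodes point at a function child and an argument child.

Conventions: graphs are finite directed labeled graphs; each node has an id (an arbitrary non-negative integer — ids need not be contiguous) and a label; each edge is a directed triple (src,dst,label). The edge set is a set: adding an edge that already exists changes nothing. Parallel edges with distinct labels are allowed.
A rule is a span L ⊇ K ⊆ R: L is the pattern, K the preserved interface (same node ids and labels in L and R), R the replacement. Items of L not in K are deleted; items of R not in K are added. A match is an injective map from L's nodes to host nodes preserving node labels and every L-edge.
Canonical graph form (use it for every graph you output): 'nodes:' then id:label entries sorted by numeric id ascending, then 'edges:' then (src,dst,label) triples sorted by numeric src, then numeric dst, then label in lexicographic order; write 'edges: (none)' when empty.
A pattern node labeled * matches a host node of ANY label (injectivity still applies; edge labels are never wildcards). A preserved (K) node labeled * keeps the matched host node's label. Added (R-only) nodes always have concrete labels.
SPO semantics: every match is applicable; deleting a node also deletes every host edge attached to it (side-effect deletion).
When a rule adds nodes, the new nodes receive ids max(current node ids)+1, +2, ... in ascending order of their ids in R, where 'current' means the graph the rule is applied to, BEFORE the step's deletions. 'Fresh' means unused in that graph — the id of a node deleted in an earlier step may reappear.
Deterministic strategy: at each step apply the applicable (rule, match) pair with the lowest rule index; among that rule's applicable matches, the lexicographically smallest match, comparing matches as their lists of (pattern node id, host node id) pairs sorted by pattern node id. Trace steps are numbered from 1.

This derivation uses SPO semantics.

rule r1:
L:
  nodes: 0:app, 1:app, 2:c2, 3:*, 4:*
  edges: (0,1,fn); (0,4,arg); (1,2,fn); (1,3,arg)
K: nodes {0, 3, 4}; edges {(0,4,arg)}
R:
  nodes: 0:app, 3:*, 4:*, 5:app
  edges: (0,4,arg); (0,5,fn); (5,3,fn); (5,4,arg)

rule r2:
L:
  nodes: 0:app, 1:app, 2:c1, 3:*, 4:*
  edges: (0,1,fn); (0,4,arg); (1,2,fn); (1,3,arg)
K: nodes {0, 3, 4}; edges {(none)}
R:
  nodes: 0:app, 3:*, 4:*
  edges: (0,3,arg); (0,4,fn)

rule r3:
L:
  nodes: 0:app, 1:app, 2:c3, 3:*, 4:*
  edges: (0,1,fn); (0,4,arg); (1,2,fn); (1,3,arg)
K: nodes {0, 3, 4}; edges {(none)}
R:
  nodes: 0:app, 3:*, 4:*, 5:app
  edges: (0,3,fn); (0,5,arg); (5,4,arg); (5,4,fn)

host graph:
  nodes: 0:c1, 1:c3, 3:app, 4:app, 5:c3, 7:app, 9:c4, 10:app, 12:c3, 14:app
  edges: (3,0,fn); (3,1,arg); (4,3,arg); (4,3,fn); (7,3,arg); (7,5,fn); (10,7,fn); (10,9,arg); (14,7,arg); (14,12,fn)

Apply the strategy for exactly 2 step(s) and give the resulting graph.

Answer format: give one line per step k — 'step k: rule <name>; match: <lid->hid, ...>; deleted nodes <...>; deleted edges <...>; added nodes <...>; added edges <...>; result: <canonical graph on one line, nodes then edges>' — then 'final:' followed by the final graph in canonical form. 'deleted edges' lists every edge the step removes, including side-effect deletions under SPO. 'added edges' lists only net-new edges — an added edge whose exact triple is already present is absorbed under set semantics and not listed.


step 1: rule r3; match: 0->10, 1->7, 2->5, 3->3, 4->9; deleted nodes 5, 7; deleted edges (7,3,arg); (7,5,fn); (10,7,fn); (10,9,arg); (14,7,arg); added nodes 15; added edges (10,3,fn); (10,15,arg); (15,9,arg); (15,9,fn); result: nodes: 0:c1, 1:c3, 3:app, 4:app, 9:c4, 10:app, 12:c3, 14:app, 15:app edges: (3,0,fn); (3,1,arg); (4,3,arg); (4,3,fn); (10,3,fn); (10,15,arg); (14,12,fn); (15,9,arg); (15,9,fn)
step 2: rule r2; match: 0->10, 1->3, 2->0, 3->1, 4->15; deleted nodes 0, 3; deleted edges (3,0,fn); (3,1,arg); (4,3,arg); (4,3,fn); (10,3,fn); (10,15,arg); added nodes (none); added edges (10,1,arg); (10,15,fn); result: nodes: 1:c3, 4:app, 9:c4, 10:app, 12:c3, 14:app, 15:app edges: (10,1,arg); (10,15,fn); (14,12,fn); (15,9,arg); (15,9,fn)
final:
nodes: 1:c3, 4:app, 9:c4, 10:app, 12:c3, 14:app, 15:app
edges: (10,1,arg); (10,15,fn); (14,12,fn); (15,9,arg); (15,9,fn)


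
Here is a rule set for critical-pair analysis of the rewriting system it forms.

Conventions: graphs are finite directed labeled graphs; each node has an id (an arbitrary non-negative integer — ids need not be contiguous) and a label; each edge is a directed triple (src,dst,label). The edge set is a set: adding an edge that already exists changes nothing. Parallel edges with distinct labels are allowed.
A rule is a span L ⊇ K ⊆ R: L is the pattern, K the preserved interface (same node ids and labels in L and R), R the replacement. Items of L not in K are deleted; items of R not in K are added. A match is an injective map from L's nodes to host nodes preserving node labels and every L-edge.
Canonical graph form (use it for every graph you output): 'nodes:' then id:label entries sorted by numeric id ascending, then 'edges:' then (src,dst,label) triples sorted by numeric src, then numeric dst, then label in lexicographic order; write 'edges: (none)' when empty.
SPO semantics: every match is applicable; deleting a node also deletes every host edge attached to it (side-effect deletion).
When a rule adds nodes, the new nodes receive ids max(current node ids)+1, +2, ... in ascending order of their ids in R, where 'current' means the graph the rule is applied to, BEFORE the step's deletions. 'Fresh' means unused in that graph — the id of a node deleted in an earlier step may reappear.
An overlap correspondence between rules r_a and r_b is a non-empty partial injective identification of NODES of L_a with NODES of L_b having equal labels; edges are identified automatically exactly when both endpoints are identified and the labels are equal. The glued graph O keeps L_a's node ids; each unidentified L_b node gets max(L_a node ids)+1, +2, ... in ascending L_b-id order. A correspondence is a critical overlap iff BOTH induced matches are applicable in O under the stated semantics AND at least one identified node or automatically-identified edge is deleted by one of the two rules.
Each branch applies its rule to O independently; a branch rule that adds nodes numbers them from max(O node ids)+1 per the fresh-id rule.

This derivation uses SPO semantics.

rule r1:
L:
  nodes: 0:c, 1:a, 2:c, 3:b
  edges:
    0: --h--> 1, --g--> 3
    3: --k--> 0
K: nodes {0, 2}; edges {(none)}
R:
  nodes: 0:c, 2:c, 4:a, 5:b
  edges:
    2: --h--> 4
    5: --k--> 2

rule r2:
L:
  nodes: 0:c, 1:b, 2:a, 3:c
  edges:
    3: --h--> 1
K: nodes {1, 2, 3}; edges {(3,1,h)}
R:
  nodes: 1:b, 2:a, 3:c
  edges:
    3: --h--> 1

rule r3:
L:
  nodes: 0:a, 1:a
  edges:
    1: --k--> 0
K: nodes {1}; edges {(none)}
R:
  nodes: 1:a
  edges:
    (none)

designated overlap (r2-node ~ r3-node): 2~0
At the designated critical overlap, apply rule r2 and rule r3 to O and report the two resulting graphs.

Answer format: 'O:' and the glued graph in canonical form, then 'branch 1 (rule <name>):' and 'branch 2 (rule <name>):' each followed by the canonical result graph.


O:
nodes: 0:c, 1:b, 2:a, 3:c, 4:a
edges: (3,1,h); (4,2,k)
branch 1 (rule r2):
nodes: 1:b, 2:a, 3:c, 4:a
edges: (3,1,h); (4,2,k)
branch 2 (rule r3):
nodes: 0:c, 1:b, 3:c, 4:a
edges: (3,1,h)
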